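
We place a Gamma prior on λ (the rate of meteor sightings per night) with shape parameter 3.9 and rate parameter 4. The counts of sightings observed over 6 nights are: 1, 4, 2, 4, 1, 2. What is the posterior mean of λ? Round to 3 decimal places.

The Poisson likelihood adds the total count to the shape and the number of exposure periods to the rate. Here ∑xᵢ = 14 and n = 6, so shape 3.9→17.9 and rate 4→10.
Posterior mean = shape/rate = 17.9/10 = 1.790.

Posterior mean ≈ 1.790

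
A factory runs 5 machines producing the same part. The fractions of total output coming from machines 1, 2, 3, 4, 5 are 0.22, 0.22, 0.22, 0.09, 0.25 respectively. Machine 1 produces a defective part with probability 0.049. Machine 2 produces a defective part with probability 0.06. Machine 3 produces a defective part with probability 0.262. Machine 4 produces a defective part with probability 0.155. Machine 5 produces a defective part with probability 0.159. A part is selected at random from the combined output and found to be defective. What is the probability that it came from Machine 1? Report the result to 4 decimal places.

Posterior probability ≈ 0.0797

Tabulate prior·likelihood by source: [1] prior 0.22, lik 0.049, product 0.01078; [2] prior 0.22, lik 0.06, product 0.01320; [3] prior 0.22, lik 0.262, product 0.05764; [4] prior 0.09, lik 0.155, product 0.01395; [5] prior 0.25, lik 0.159, product 0.03975.
Normalizing constant = 0.13532; the posterior for Machine 1 is its product over the sum, 0.01078/0.13532 = 0.0797.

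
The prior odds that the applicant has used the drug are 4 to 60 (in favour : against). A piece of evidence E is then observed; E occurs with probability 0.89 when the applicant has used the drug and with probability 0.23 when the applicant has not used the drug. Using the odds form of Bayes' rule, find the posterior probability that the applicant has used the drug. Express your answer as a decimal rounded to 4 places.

Prior odds = 4/60 = 0.066667. In log-odds, ln(0.066667) = -2.7081.
Add log likelihood ratio: ln(3.8696) = 1.3531.
Posterior log-odds = -1.3549, so posterior odds = exp(-1.3549) = 0.25797. Converting, P(H|E) = 0.25797/1.2580 = 0.2051.

Posterior probability ≈ 0.2051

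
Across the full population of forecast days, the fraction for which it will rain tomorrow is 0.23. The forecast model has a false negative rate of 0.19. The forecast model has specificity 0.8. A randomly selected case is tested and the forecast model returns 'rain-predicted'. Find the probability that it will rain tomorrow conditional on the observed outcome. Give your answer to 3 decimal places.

Let H be the event that it will rain tomorrow. P(H) = 0.23, so P(¬H) = 0.77. With E the 'rain-predicted' result, P(E|H) = 0.81 and P(E|¬H) = 0.2.
P(E) = 0.81·0.23 + 0.2·0.77 = 0.18630 + 0.15400 = 0.34030.
By Bayes' theorem, P(H|E) = 0.18630 / 0.34030 = 0.547.

P(H | E) ≈ 0.547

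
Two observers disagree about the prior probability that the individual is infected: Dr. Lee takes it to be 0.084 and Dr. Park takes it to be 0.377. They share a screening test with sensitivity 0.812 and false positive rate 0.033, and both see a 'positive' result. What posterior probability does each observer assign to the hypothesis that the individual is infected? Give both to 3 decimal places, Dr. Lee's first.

Dr. Lee: 0.693; Dr. Park: 0.937

The likelihood ratio for a 'positive' result is 0.812/0.033 = 24.606.
Dr. Lee: prior odds 0.084/0.916 = 0.091703; posterior odds 2.2565; posterior probability 0.693.
Dr. Park: prior odds 0.377/0.623 = 0.60514; posterior odds 14.890; posterior probability 0.937.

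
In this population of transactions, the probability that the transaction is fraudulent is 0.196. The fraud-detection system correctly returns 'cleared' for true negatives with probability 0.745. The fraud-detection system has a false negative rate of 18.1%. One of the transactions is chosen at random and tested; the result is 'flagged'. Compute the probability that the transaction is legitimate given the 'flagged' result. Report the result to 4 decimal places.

Let H be the event that the transaction is fraudulent. P(H) = 0.196, so P(¬H) = 0.804. With E the 'flagged' result, P(E|H) = 0.819 and P(E|¬H) = 0.255.
P(E) = 0.819·0.196 + 0.255·0.804 = 0.16052 + 0.20502 = 0.36554.
By Bayes' theorem, P(H|E) = 0.16052 / 0.36554 = 0.4391. Hence P(¬H|E) = 1 − 0.4391 = 0.5609.

P(¬H | E) ≈ 0.5609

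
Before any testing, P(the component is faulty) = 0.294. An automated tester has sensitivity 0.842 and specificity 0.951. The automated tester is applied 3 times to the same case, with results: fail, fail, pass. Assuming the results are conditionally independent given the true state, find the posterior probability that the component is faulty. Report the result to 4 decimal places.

Let H be the event that the component is faulty; start with P(H) = 0.294. P('fail'|H) = 0.842, P('fail'|¬H) = 0.049.
Update on result 1 ('fail'): P(H) ← 0.842·0.2940 / (0.842·0.2940 + 0.049·0.7060) = 0.24755/0.28214 = 0.8774.
Update on result 2 ('fail'): P(H) ← 0.842·0.8774 / (0.842·0.8774 + 0.049·0.1226) = 0.73876/0.74477 = 0.9919.
Update on result 3 ('pass'): P(H) ← 0.158·0.9919 / (0.158·0.9919 + 0.951·0.0081) = 0.15673/0.16440 = 0.9533.

Posterior P(H) ≈ 0.9533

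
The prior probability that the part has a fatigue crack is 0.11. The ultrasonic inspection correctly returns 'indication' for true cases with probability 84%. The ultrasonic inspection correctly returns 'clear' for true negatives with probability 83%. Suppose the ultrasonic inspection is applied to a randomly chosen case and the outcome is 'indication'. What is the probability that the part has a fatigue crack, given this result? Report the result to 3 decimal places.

P(H | E) ≈ 0.379

Let H be the event that the part has a fatigue crack. P(H) = 0.11, so P(¬H) = 0.89. With E the 'indication' result, P(E|H) = 0.84 and P(E|¬H) = 0.17.
P(E) = 0.84·0.11 + 0.17·0.89 = 0.092400 + 0.15130 = 0.24370.
By Bayes' theorem, P(H|E) = 0.092400 / 0.24370 = 0.379.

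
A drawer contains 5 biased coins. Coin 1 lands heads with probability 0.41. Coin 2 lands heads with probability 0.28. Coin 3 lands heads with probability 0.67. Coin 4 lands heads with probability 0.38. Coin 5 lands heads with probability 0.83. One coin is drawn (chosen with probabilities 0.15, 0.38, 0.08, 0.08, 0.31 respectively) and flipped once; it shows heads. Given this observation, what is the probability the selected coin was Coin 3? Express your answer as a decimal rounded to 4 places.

P(heads|C1) = 0.41; P(heads|C2) = 0.28; P(heads|C3) = 0.67; P(heads|C4) = 0.38; P(heads|C5) = 0.83.
Prior × likelihood for each source: 0.15·0.41=0.06150, 0.38·0.28=0.1064, 0.08·0.67=0.05360, 0.08·0.38=0.03040, 0.31·0.83=0.2573. Summing gives P(heads) = 0.50920.
P(Coin 3 | heads) = 0.05360 / 0.50920 = 0.1053.

Posterior probability ≈ 0.1053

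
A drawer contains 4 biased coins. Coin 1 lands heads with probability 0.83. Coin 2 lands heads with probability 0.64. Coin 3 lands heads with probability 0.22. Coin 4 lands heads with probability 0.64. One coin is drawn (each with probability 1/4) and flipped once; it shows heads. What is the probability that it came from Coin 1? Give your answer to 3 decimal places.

Tabulate prior·likelihood by source: [1] prior 0.25, lik 0.83, product 0.2075; [2] prior 0.25, lik 0.64, product 0.1600; [3] prior 0.25, lik 0.22, product 0.05500; [4] prior 0.25, lik 0.64, product 0.1600.
Normalizing constant = 0.58250; the posterior for Coin 1 is its product over the sum, 0.2075/0.58250 = 0.356.

Posterior probability ≈ 0.356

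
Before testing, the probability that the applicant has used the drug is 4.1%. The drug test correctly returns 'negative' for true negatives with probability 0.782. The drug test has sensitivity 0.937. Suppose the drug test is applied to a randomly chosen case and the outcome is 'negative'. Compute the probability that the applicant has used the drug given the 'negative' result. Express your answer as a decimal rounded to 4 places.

P(H | E) ≈ 0.0034

Let H be the event that the applicant has used the drug. P(H) = 0.041, so P(¬H) = 0.959. With E the 'negative' result, P(E|H) = 0.063 and P(E|¬H) = 0.782.
P(E) = 0.063·0.041 + 0.782·0.959 = 0.0025830 + 0.74994 = 0.75252.
By Bayes' theorem, P(H|E) = 0.0025830 / 0.75252 = 0.0034.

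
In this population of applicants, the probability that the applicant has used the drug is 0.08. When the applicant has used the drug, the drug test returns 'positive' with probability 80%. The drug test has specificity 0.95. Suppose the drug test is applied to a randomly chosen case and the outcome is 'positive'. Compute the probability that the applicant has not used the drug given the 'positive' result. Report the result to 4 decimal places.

Let H be the event that the applicant has used the drug. P(H) = 0.08, so P(¬H) = 0.92. With E the 'positive' result, P(E|H) = 0.8 and P(E|¬H) = 0.05.
P(E) = 0.8·0.08 + 0.05·0.92 = 0.064000 + 0.046000 = 0.11000.
By Bayes' theorem, P(H|E) = 0.064000 / 0.11000 = 0.5818. Hence P(¬H|E) = 1 − 0.5818 = 0.4182.

P(¬H | E) ≈ 0.4182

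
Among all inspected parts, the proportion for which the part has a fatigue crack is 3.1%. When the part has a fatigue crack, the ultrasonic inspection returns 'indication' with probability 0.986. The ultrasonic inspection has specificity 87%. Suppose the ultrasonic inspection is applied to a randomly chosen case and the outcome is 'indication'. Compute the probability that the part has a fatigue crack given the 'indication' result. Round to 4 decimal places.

Let H be the event that the part has a fatigue crack. P(H) = 0.031, so P(¬H) = 0.969. With E the 'indication' result, P(E|H) = 0.986 and P(E|¬H) = 0.13.
P(E) = 0.986·0.031 + 0.13·0.969 = 0.030566 + 0.12597 = 0.15654.
By Bayes' theorem, P(H|E) = 0.030566 / 0.15654 = 0.1953.

P(H | E) ≈ 0.1953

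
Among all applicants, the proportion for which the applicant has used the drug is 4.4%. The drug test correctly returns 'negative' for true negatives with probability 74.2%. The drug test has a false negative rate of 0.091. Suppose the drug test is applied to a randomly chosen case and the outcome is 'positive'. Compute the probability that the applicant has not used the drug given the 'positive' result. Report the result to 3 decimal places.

P(¬H | E) ≈ 0.860

Let H be the event that the applicant has used the drug. P(H) = 0.044, so P(¬H) = 0.956. With E the 'positive' result, P(E|H) = 0.909 and P(E|¬H) = 0.258.
P(E) = 0.909·0.044 + 0.258·0.956 = 0.039996 + 0.24665 = 0.28664.
By Bayes' theorem, P(H|E) = 0.039996 / 0.28664 = 0.140. Hence P(¬H|E) = 1 − 0.140 = 0.860.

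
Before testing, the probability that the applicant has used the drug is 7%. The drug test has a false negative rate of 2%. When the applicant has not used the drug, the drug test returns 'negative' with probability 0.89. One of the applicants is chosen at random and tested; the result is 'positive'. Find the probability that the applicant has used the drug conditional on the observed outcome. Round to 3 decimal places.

Write H for 'the applicant has used the drug'. Prior odds H:¬H = 0.07/0.93 = 0.075269. For the 'positive' outcome, the likelihood ratio is 0.98/0.11 = 8.9091.
Posterior odds = 0.075269 × 8.9091 = 0.67058, so P(H|E) = 0.67058/(1+0.67058) = 0.401.

P(H | E) ≈ 0.401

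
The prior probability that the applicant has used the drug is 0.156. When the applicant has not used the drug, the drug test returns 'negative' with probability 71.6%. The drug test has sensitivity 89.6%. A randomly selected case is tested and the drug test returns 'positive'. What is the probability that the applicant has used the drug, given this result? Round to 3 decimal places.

Let H be the event that the applicant has used the drug. P(H) = 0.156, so P(¬H) = 0.844. With E the 'positive' result, P(E|H) = 0.896 and P(E|¬H) = 0.284.
P(E) = 0.896·0.156 + 0.284·0.844 = 0.13978 + 0.23970 = 0.37947.
By Bayes' theorem, P(H|E) = 0.13978 / 0.37947 = 0.368.

P(H | E) ≈ 0.368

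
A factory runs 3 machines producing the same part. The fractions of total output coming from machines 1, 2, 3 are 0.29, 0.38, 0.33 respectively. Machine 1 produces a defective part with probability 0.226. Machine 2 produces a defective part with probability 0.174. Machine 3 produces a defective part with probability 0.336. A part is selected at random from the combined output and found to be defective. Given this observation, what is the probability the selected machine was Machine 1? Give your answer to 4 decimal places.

P(defective|M1) = 0.226; P(defective|M2) = 0.174; P(defective|M3) = 0.336.
Prior × likelihood for each source: 0.29·0.226=0.06554, 0.38·0.174=0.06612, 0.33·0.336=0.1109. Summing gives P(defective) = 0.24254.
P(Machine 1 | defective) = 0.06554 / 0.24254 = 0.2702.

Posterior probability ≈ 0.2702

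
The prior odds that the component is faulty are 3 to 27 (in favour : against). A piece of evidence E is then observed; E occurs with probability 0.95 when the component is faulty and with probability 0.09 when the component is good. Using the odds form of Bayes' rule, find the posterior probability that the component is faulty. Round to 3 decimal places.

Prior odds = 3/27 = 0.11111.
Likelihood ratio for E = 0.95/0.09 = 10.556.
Posterior odds = prior odds × LR = 1.1728.
Posterior probability = odds/(1+odds) = 1.1728/2.1728 = 0.540.

Posterior probability ≈ 0.540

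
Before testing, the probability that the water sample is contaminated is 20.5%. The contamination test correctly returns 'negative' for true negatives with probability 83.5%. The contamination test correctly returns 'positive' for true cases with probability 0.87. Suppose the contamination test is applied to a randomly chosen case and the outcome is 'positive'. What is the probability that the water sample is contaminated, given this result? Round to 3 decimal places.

P(H | E) ≈ 0.576

Write H for 'the water sample is contaminated'. Prior odds H:¬H = 0.205/0.795 = 0.25786. For the 'positive' outcome, the likelihood ratio is 0.87/0.165 = 5.2727.
Posterior odds = 0.25786 × 5.2727 = 1.3596, so P(H|E) = 1.3596/(1+1.3596) = 0.576.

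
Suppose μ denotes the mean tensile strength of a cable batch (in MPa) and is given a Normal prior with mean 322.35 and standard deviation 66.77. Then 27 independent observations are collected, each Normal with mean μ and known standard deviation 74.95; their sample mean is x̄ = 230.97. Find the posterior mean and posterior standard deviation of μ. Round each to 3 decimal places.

With known σ, the Normal prior is conjugate. Weight on the data is w = (n/σ²)/(n/σ² + 1/τ₀²) = 0.00480641/(0.00480641+0.00022430) = 0.95541.
Posterior mean = w·x̄ + (1−w)·μ₀ = 0.95541·230.97 + 0.044587·322.35 = 235.044. Posterior variance = 1/(0.00480641+0.00022430) = 198.779, so SD = 14.099.

Posterior mean ≈ 235.044; posterior SD ≈ 14.099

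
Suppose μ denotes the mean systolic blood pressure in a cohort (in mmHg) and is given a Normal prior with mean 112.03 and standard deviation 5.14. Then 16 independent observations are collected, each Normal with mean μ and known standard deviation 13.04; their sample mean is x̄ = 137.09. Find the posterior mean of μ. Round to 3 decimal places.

Prior precision 1/τ₀² = 1/5.14² = 0.0378507; data precision n/σ² = 16/13.04² = 0.0940946.
Posterior precision = 0.0378507 + 0.0940946 = 0.131945.
Posterior mean = (0.0378507·112.03 + 0.0940946·137.09) / 0.131945 = 129.901.

Posterior mean ≈ 129.901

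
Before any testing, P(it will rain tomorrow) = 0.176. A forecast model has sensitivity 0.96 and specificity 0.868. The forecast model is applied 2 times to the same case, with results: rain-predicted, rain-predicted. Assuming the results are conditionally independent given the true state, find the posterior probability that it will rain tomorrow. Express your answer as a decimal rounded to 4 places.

Posterior P(H) ≈ 0.9187

With H the event that it will rain tomorrow, the joint likelihood of the observed sequence is P(data|H) = 0.96·0.96 = 0.92160 and P(data|¬H) = 0.132·0.132 = 0.017424.
Bayes: P(H|data) = 0.176·0.92160 / (0.176·0.92160 + 0.824·0.017424) = 0.16220/0.17656 = 0.9187.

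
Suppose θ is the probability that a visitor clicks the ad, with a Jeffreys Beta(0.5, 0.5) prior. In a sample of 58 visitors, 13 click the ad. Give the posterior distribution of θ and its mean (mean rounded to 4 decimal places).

The binomial likelihood is conjugate to the Beta prior: with 13 successes and 45 failures, the posterior is Beta(0.5+13, 0.5+45) = Beta(13.5, 45.5).
E[θ | data] = 13.5/(13.5+45.5) = 0.2288.

Posterior: Beta(13.5, 45.5); mean ≈ 0.2288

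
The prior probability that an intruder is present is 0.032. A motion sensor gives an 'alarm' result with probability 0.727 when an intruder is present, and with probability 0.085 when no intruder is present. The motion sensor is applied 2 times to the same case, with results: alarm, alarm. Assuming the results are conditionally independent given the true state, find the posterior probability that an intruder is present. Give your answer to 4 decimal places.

With H the event that an intruder is present, the joint likelihood of the observed sequence is P(data|H) = 0.727·0.727 = 0.52853 and P(data|¬H) = 0.085·0.085 = 0.0072250.
Bayes: P(H|data) = 0.032·0.52853 / (0.032·0.52853 + 0.968·0.0072250) = 0.016913/0.023907 = 0.7075.

Posterior P(H) ≈ 0.7075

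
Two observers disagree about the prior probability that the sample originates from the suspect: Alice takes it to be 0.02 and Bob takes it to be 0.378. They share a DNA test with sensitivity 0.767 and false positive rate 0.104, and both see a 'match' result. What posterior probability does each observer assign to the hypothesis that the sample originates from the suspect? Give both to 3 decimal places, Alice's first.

Alice: 0.131; Bob: 0.818

The likelihood ratio for a 'match' result is 0.767/0.104 = 7.3750.
Alice: prior odds 0.02/0.98 = 0.020408; posterior odds 0.15051; posterior probability 0.131.
Bob: prior odds 0.378/0.622 = 0.60772; posterior odds 4.4819; posterior probability 0.818.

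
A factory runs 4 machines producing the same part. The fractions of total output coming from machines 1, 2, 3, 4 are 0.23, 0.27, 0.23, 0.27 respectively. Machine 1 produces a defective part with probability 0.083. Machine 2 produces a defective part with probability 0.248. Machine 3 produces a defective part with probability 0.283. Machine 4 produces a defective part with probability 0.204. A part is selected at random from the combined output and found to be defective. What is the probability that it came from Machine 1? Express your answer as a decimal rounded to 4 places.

Tabulate prior·likelihood by source: [1] prior 0.23, lik 0.083, product 0.01909; [2] prior 0.27, lik 0.248, product 0.06696; [3] prior 0.23, lik 0.283, product 0.06509; [4] prior 0.27, lik 0.204, product 0.05508.
Normalizing constant = 0.20622; the posterior for Machine 1 is its product over the sum, 0.01909/0.20622 = 0.0926.

Posterior probability ≈ 0.0926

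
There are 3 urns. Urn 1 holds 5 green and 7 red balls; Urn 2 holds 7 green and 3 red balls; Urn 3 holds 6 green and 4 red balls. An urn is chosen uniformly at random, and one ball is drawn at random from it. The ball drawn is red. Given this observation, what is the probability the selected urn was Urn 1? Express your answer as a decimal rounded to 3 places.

Posterior probability ≈ 0.455

Tabulate prior·likelihood by source: [1] prior 0.333333, lik 0.5833, product 0.1944; [2] prior 0.333333, lik 0.3, product 0.1000; [3] prior 0.333333, lik 0.4, product 0.1333.
Normalizing constant = 0.42778; the posterior for Urn 1 is its product over the sum, 0.1944/0.42778 = 0.455.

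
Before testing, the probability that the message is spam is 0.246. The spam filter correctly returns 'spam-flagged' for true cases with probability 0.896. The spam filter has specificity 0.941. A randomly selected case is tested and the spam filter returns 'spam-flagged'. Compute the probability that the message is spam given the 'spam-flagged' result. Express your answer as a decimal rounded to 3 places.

P(H | E) ≈ 0.832

Let H be the event that the message is spam. P(H) = 0.246, so P(¬H) = 0.754. With E the 'spam-flagged' result, P(E|H) = 0.896 and P(E|¬H) = 0.059.
P(E) = 0.896·0.246 + 0.059·0.754 = 0.22042 + 0.044486 = 0.26490.
By Bayes' theorem, P(H|E) = 0.22042 / 0.26490 = 0.832.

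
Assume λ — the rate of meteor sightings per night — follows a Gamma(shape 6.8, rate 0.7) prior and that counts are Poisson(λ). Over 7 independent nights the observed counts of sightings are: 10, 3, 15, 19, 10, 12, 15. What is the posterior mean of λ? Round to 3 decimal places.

Total count ∑xᵢ = 84 over n = 7 nights.
Gamma is conjugate to the Poisson likelihood: posterior is Gamma(shape = 6.8+84 = 90.8, rate = 0.7+7 = 7.7).
Posterior mean = shape/rate = 90.8/7.7 = 11.792.

Posterior mean ≈ 11.792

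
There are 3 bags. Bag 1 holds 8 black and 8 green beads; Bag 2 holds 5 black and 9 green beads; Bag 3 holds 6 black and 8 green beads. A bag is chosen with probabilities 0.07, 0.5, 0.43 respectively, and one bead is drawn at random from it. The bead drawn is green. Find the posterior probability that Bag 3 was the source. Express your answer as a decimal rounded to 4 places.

Posterior probability ≈ 0.4081

Tabulate prior·likelihood by source: [1] prior 0.07, lik 0.5, product 0.03500; [2] prior 0.5, lik 0.6429, product 0.3214; [3] prior 0.43, lik 0.5714, product 0.2457.
Normalizing constant = 0.60214; the posterior for Bag 3 is its product over the sum, 0.2457/0.60214 = 0.4081.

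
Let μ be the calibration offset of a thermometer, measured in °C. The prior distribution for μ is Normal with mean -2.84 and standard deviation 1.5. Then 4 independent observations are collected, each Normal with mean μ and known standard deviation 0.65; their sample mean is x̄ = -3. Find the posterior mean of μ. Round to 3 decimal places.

Prior precision 1/τ₀² = 1/1.5² = 0.444444; data precision n/σ² = 4/0.65² = 9.46746.
Posterior precision = 0.444444 + 9.46746 = 9.91190.
Posterior mean = (0.444444·-2.84 + 9.46746·-3) / 9.91190 = -2.993.

Posterior mean ≈ -2.993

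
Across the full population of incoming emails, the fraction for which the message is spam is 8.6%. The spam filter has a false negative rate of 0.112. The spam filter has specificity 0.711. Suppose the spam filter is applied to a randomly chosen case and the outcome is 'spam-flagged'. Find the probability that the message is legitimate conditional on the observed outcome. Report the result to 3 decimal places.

Let H be the event that the message is spam. P(H) = 0.086, so P(¬H) = 0.914. With E the 'spam-flagged' result, P(E|H) = 0.888 and P(E|¬H) = 0.289.
P(E) = 0.888·0.086 + 0.289·0.914 = 0.076368 + 0.26415 = 0.34051.
By Bayes' theorem, P(H|E) = 0.076368 / 0.34051 = 0.224. Hence P(¬H|E) = 1 − 0.224 = 0.776.

P(¬H | E) ≈ 0.776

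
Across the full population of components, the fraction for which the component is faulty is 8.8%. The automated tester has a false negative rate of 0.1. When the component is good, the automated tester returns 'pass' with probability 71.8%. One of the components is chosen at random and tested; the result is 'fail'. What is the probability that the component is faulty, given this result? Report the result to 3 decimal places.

Let H be the event that the component is faulty. P(H) = 0.088, so P(¬H) = 0.912. With E the 'fail' result, P(E|H) = 0.9 and P(E|¬H) = 0.282.
P(E) = 0.9·0.088 + 0.282·0.912 = 0.079200 + 0.25718 = 0.33638.
By Bayes' theorem, P(H|E) = 0.079200 / 0.33638 = 0.235.

P(H | E) ≈ 0.235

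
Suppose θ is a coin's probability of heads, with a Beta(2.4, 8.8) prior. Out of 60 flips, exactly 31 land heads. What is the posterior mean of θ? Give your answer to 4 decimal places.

The binomial likelihood is conjugate to the Beta prior: with 31 successes and 29 failures, the posterior is Beta(2.4+31, 8.8+29) = Beta(33.4, 37.8).
E[θ | data] = 33.4/(33.4+37.8) = 0.4691.

Posterior mean ≈ 0.4691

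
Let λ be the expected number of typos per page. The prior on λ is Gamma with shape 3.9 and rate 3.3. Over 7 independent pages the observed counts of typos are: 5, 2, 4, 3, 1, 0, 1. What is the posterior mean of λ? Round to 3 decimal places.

Posterior mean ≈ 1.932

Total count ∑xᵢ = 16 over n = 7 pages.
Gamma is conjugate to the Poisson likelihood: posterior is Gamma(shape = 3.9+16 = 19.9, rate = 3.3+7 = 10.3).
E[λ | data] = 19.9/10.3 = 1.932.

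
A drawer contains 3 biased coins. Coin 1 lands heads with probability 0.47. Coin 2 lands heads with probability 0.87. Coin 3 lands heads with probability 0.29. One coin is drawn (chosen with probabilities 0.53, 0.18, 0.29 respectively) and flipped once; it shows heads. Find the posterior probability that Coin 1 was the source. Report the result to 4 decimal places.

Posterior probability ≈ 0.5086

P(heads|C1) = 0.47; P(heads|C2) = 0.87; P(heads|C3) = 0.29.
Prior × likelihood for each source: 0.53·0.47=0.2491, 0.18·0.87=0.1566, 0.29·0.29=0.08410. Summing gives P(heads) = 0.48980.
P(Coin 1 | heads) = 0.2491 / 0.48980 = 0.5086.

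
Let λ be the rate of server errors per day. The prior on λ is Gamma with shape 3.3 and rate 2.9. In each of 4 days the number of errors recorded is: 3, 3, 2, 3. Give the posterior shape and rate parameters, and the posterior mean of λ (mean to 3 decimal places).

Posterior: Gamma(shape=14.3, rate=6.9); mean ≈ 2.072

The Poisson likelihood adds the total count to the shape and the number of exposure periods to the rate. Here ∑xᵢ = 11 and n = 4, so shape 3.3→14.3 and rate 2.9→6.9.
Posterior mean = shape/rate = 14.3/6.9 = 2.072.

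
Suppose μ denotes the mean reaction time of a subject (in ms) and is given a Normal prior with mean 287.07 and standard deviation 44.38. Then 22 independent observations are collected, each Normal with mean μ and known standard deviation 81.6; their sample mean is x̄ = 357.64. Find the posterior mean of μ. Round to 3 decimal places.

Posterior mean ≈ 348.240

Prior precision 1/τ₀² = 1/44.38² = 0.00050772; data precision n/σ² = 22/81.6² = 0.00330402.
Posterior precision = 0.00050772 + 0.00330402 = 0.00381174.
Posterior mean = (0.00050772·287.07 + 0.00330402·357.64) / 0.00381174 = 348.240.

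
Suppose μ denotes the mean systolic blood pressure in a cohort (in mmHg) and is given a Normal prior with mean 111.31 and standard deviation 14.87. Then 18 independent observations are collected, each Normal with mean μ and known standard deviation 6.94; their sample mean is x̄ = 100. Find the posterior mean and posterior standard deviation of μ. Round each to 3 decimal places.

Posterior mean ≈ 100.135; posterior SD ≈ 1.626

Prior precision 1/τ₀² = 1/14.87² = 0.00452249; data precision n/σ² = 18/6.94² = 0.373726.
Posterior precision = 0.00452249 + 0.373726 = 0.378249, giving posterior SD = 1/√0.378249 = 1.626.
Posterior mean = (0.00452249·111.31 + 0.373726·100) / 0.378249 = 100.135.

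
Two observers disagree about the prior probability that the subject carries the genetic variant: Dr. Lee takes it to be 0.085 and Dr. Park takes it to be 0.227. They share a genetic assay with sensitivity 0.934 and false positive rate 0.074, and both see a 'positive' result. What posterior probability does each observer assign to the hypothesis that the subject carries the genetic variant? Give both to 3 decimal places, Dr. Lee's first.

The likelihood ratio for a 'positive' result is 0.934/0.074 = 12.622.
Dr. Lee: prior odds 0.085/0.915 = 0.092896; posterior odds 1.1725; posterior probability 0.540.
Dr. Park: prior odds 0.227/0.773 = 0.29366; posterior odds 3.7065; posterior probability 0.788.

Dr. Lee: 0.540; Dr. Park: 0.788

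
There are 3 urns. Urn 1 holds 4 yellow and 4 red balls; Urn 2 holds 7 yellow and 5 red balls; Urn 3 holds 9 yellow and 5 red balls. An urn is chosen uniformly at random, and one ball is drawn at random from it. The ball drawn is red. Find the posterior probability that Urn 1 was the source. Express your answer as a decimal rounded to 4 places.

P(red|Urn 1) = 0.5; P(red|Urn 2) = 0.4167; P(red|Urn 3) = 0.3571.
Prior × likelihood for each source: 0.333333·0.5=0.1667, 0.333333·0.4167=0.1389, 0.333333·0.3571=0.1190. Summing gives P(red) = 0.42460.
P(Urn 1 | red) = 0.1667 / 0.42460 = 0.3925.

Posterior probability ≈ 0.3925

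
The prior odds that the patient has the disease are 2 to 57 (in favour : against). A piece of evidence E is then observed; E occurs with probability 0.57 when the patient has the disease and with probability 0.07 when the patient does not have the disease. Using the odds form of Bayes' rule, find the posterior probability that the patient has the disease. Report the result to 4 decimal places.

Posterior probability ≈ 0.2222

Prior odds = 2/57 = 0.035088.
Likelihood ratio for E = 0.57/0.07 = 8.1429.
Posterior odds = prior odds × LR = 0.28571.
Posterior probability = odds/(1+odds) = 0.28571/1.2857 = 0.2222.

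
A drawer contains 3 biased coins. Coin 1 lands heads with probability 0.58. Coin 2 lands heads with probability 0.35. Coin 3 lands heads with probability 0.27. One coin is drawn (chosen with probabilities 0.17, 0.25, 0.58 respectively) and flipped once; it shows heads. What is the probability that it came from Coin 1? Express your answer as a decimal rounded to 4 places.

Tabulate prior·likelihood by source: [1] prior 0.17, lik 0.58, product 0.09860; [2] prior 0.25, lik 0.35, product 0.08750; [3] prior 0.58, lik 0.27, product 0.1566.
Normalizing constant = 0.34270; the posterior for Coin 1 is its product over the sum, 0.09860/0.34270 = 0.2877.

Posterior probability ≈ 0.2877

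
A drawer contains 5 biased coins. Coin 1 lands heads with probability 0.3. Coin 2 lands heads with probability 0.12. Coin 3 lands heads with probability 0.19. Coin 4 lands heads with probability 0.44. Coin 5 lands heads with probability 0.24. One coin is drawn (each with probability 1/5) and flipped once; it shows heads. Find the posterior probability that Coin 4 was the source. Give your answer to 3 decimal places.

Posterior probability ≈ 0.341

Tabulate prior·likelihood by source: [1] prior 0.2, lik 0.3, product 0.06000; [2] prior 0.2, lik 0.12, product 0.02400; [3] prior 0.2, lik 0.19, product 0.03800; [4] prior 0.2, lik 0.44, product 0.08800; [5] prior 0.2, lik 0.24, product 0.04800.
Normalizing constant = 0.25800; the posterior for Coin 4 is its product over the sum, 0.08800/0.25800 = 0.341.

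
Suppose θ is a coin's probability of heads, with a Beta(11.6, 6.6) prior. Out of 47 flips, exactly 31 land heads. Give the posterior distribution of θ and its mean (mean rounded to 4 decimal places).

The binomial likelihood is conjugate to the Beta prior: with 31 successes and 16 failures, the posterior is Beta(11.6+31, 6.6+16) = Beta(42.6, 22.6).
Posterior mean = α/(α+β) = 42.6/65.2 = 0.6534.

Posterior: Beta(42.6, 22.6); mean ≈ 0.6534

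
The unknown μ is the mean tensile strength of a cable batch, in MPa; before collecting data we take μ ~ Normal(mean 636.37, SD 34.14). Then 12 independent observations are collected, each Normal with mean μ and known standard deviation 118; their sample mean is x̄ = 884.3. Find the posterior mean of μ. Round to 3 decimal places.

Posterior mean ≈ 760.612

With known σ, the Normal prior is conjugate. Weight on the data is w = (n/σ²)/(n/σ² + 1/τ₀²) = 0.00086182/(0.00086182+0.00085797) = 0.50112.
Posterior mean = w·x̄ + (1−w)·μ₀ = 0.50112·884.3 + 0.49888·636.37 = 760.612.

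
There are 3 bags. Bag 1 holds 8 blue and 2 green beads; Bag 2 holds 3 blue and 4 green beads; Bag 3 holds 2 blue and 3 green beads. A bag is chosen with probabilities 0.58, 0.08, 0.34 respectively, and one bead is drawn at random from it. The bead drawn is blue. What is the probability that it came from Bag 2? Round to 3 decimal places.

Posterior probability ≈ 0.054

Tabulate prior·likelihood by source: [1] prior 0.58, lik 0.8, product 0.4640; [2] prior 0.08, lik 0.4286, product 0.03429; [3] prior 0.34, lik 0.4, product 0.1360.
Normalizing constant = 0.63429; the posterior for Bag 2 is its product over the sum, 0.03429/0.63429 = 0.054.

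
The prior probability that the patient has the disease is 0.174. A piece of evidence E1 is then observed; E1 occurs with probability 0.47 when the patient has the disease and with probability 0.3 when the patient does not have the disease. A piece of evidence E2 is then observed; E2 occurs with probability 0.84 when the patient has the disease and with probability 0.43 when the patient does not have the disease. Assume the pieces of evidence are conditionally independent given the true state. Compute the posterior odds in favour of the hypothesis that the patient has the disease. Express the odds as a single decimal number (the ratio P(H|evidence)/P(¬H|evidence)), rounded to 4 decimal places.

Prior odds = 0.174/(1−0.174) = 0.21065. In log-odds, ln(0.21065) = -1.5575.
Add log likelihood ratios: ln(1.5667) + ln(1.9535) = 1.1186.
Posterior log-odds = -0.43897, so posterior odds = exp(-0.43897) = 0.64470.

Posterior odds ≈ 0.6447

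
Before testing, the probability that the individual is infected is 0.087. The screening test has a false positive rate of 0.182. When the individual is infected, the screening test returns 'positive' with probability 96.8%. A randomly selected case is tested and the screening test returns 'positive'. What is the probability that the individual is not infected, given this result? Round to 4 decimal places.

Let H be the event that the individual is infected. P(H) = 0.087, so P(¬H) = 0.913. With E the 'positive' result, P(E|H) = 0.968 and P(E|¬H) = 0.182.
P(E) = 0.968·0.087 + 0.182·0.913 = 0.084216 + 0.16617 = 0.25038.
By Bayes' theorem, P(H|E) = 0.084216 / 0.25038 = 0.3364. Hence P(¬H|E) = 1 − 0.3364 = 0.6636.

P(¬H | E) ≈ 0.6636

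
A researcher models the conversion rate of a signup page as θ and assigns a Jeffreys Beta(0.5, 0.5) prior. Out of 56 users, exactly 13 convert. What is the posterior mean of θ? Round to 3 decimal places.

Posterior mean ≈ 0.237

Observing 13 successes and 43 failures updates Beta(0.5, 0.5) by adding the success and failure counts to the two shape parameters: α = 0.5+13 = 13.5, β = 0.5+43 = 43.5.
Posterior mean = α/(α+β) = 13.5/57 = 0.237.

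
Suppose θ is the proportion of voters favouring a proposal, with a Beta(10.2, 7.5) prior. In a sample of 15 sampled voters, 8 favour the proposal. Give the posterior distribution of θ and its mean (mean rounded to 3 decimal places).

Observing 8 successes and 7 failures updates Beta(10.2, 7.5) by adding the success and failure counts to the two shape parameters: α = 10.2+8 = 18.2, β = 7.5+7 = 14.5.
E[θ | data] = 18.2/(18.2+14.5) = 0.557.

Posterior: Beta(18.2, 14.5); mean ≈ 0.557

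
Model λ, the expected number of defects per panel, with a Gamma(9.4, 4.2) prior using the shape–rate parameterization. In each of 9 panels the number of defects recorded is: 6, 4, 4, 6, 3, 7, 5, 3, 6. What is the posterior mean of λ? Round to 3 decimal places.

Posterior mean ≈ 4.045

Total count ∑xᵢ = 44 over n = 9 panels.
Gamma is conjugate to the Poisson likelihood: posterior is Gamma(shape = 9.4+44 = 53.4, rate = 4.2+9 = 13.2).
Posterior mean = shape/rate = 53.4/13.2 = 4.045.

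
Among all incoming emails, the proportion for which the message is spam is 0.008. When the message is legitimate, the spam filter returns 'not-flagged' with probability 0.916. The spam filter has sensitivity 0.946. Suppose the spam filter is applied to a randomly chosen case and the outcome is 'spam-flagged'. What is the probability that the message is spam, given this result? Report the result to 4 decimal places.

P(H | E) ≈ 0.0833

Write H for 'the message is spam'. Prior odds H:¬H = 0.008/0.992 = 0.0080645. For the 'spam-flagged' outcome, the likelihood ratio is 0.946/0.084 = 11.262.
Posterior odds = 0.0080645 × 11.262 = 0.090822, so P(H|E) = 0.090822/(1+0.090822) = 0.0833.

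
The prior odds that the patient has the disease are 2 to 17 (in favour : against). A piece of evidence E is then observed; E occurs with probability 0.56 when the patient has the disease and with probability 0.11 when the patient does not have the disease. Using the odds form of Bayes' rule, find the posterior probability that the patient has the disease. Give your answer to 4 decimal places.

Prior odds = 2/17 = 0.11765. In log-odds, ln(0.11765) = -2.1401.
Add log likelihood ratio: ln(5.0909) = 1.6275.
Posterior log-odds = -0.51261, so posterior odds = exp(-0.51261) = 0.59893. Converting, P(H|E) = 0.59893/1.5989 = 0.3746.

Posterior probability ≈ 0.3746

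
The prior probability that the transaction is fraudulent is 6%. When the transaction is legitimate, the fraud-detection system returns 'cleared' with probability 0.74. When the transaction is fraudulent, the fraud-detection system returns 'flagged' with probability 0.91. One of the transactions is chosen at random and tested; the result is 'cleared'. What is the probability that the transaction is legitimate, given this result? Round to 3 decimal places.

Let H be the event that the transaction is fraudulent. P(H) = 0.06, so P(¬H) = 0.94. With E the 'cleared' result, P(E|H) = 0.09 and P(E|¬H) = 0.74.
P(E) = 0.09·0.06 + 0.74·0.94 = 0.0054000 + 0.69560 = 0.70100.
By Bayes' theorem, P(H|E) = 0.0054000 / 0.70100 = 0.008. Hence P(¬H|E) = 1 − 0.008 = 0.992.

P(¬H | E) ≈ 0.992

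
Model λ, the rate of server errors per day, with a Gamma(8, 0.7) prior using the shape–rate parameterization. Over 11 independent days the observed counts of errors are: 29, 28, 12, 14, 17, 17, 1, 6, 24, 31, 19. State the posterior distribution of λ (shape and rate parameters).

Posterior: Gamma(shape=206, rate=11.7)

Total count ∑xᵢ = 198 over n = 11 days.
Gamma is conjugate to the Poisson likelihood: posterior is Gamma(shape = 8+198 = 206, rate = 0.7+11 = 11.7).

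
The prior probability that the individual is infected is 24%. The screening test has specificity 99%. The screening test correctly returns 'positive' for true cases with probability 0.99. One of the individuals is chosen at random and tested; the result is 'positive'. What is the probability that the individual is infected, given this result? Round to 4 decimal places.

P(H | E) ≈ 0.9690

Write H for 'the individual is infected'. Prior odds H:¬H = 0.24/0.76 = 0.31579. For the 'positive' outcome, the likelihood ratio is 0.99/0.01 = 99.000.
Posterior odds = 0.31579 × 99.000 = 31.263, so P(H|E) = 31.263/(1+31.263) = 0.9690.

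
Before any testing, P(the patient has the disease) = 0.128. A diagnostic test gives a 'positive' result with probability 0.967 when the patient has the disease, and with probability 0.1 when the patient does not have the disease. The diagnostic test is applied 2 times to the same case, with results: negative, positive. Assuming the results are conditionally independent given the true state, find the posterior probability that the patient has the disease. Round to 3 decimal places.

Let H be the event that the patient has the disease; start with P(H) = 0.128. P('positive'|H) = 0.967, P('positive'|¬H) = 0.1.
Update on result 1 ('negative'): P(H) ← 0.033·0.1280 / (0.033·0.1280 + 0.9·0.8720) = 0.0042240/0.78902 = 0.0054.
Update on result 2 ('positive'): P(H) ← 0.967·0.0054 / (0.967·0.0054 + 0.1·0.9946) = 0.0051768/0.10464 = 0.0495.

Posterior P(H) ≈ 0.049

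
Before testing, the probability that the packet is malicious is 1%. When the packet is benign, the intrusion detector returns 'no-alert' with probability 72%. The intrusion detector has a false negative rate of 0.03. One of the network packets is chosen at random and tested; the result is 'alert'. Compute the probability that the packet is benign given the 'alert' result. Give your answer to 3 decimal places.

Let H be the event that the packet is malicious. P(H) = 0.01, so P(¬H) = 0.99. With E the 'alert' result, P(E|H) = 0.97 and P(E|¬H) = 0.28.
P(E) = 0.97·0.01 + 0.28·0.99 = 0.0097000 + 0.27720 = 0.28690.
By Bayes' theorem, P(H|E) = 0.0097000 / 0.28690 = 0.034. Hence P(¬H|E) = 1 − 0.034 = 0.966.

P(¬H | E) ≈ 0.966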